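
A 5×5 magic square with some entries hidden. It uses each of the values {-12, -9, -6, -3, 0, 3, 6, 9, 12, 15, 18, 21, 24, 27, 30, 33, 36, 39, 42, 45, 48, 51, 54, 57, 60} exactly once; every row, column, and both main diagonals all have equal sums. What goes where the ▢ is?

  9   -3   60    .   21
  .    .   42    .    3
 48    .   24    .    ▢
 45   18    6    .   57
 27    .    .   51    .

The 25 entries sum to 600, so each line sums to 600/5 = 120.
Row 1: 9 + (-3) + 60 + 21 + ? = 120, so (1,4) = 33.
From row 4, 120 − (45 + 18 + 6 + 57) gives (4,4) = -6.
Column 1 needs 120; the known cells sum to 129, so (2,1) = -9.
Column 3 must total 120; the given cells sum to 132, so (5,3) = -12.
From anti-diagonal, 120 − (21 + 24 + 18 + 27) gives (2,4) = 30.
From row 2, 120 − (-9 + 42 + 30 + 3) gives (2,2) = 54.
Column 4 needs 120; the known cells sum to 108, so (3,4) = 12.
The remaining cell in main diagonal is (5,5) = 120 − 81 = 39.
From row 5, 120 − (27 + (-12) + 51 + 39) gives (5,2) = 15.
From column 2, 120 − (-3 + 54 + 18 + 15) gives (3,2) = 36.
The remaining cell in column 5 is (3,5) = 120 − 120 = 0.

0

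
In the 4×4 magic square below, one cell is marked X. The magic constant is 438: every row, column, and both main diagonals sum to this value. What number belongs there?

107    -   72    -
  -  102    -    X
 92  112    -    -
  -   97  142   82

137

Row 4 must total 438; the given cells sum to 321, so (4,1) = 117.
Column 1 must total 438; the given cells sum to 316, so (2,1) = 122.
The remaining cell in column 2 is (1,2) = 438 − 311 = 127.
Using main diagonal: 107 + 102 + 82 + ? → (3,3) = 438 − 291 = 147.
Row 1: 107 + 127 + 72 + ? = 438, so (1,4) = 132.
Row 3 must total 438; the given cells sum to 351, so (3,4) = 87.
From column 3, 438 − (72 + 147 + 142) gives (2,3) = 77.
Using column 4: 132 + 87 + 82 + ? → (2,4) = 438 − 301 = 137.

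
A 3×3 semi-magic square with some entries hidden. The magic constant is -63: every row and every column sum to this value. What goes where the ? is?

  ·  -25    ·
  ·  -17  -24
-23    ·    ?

-19

Row 2 must total -63; the given cells sum to -41, so (2,1) = -22.
Using column 1: -22 + (-23) + ? → (1,1) = -63 − (-45) = -18.
The remaining cell in column 2 is (3,2) = -63 − (-42) = -21.
Row 1 needs -63; the known cells sum to -43, so (1,3) = -20.
Row 3 must total -63; the given cells sum to -44, so (3,3) = -19.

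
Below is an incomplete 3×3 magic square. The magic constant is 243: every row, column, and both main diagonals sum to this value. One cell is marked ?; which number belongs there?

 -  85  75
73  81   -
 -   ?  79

77

The remaining cell in row 1 is (1,1) = 243 − 160 = 83.
From row 2, 243 − (73 + 81) gives (2,3) = 89.
Column 1 must total 243; the given cells sum to 156, so (3,1) = 87.
Column 2 needs 243; the known cells sum to 166, so (3,2) = 77.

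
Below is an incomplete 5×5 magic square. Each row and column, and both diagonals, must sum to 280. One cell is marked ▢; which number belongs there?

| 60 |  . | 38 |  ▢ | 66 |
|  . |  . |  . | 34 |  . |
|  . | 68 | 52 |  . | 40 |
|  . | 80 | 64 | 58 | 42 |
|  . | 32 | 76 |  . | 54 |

Row 4 must total 280; the given cells sum to 244, so (4,1) = 36.
Column 3 needs 280; the known cells sum to 230, so (2,3) = 50.
Column 5 must total 280; the given cells sum to 202, so (2,5) = 78.
Using main diagonal: 60 + 52 + 58 + 54 + ? → (2,2) = 280 − 224 = 56.
Anti-diagonal: 66 + 34 + 52 + 80 + ? = 280, so (5,1) = 48.
Row 2 needs 280; the known cells sum to 218, so (2,1) = 62.
Row 5: 48 + 32 + 76 + 54 + ? = 280, so (5,4) = 70.
Using column 1: 60 + 62 + 36 + 48 + ? → (3,1) = 280 − 206 = 74.
Column 2 needs 280; the known cells sum to 236, so (1,2) = 44.
Row 1 must total 280; the given cells sum to 208, so (1,4) = 72.

72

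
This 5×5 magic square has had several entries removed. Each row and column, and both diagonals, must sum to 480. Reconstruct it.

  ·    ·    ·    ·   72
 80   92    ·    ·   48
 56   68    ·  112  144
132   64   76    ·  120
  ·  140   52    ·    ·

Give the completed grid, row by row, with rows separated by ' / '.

104 116 128 60 72 / 80 92 124 136 48 / 56 68 100 112 144 / 132 64 76 88 120 / 108 140 52 84 96

Row 3 needs 480; the known cells sum to 380, so (3,3) = 100.
From row 4, 480 − (132 + 64 + 76 + 120) gives (4,4) = 88.
From column 2, 480 − (92 + 68 + 64 + 140) gives (1,2) = 116.
Column 5 must total 480; the given cells sum to 384, so (5,5) = 96.
Main diagonal needs 480; the known cells sum to 376, so (1,1) = 104.
Column 1: 104 + 80 + 56 + 132 + ? = 480, so (5,1) = 108.
From anti-diagonal, 480 − (72 + 100 + 64 + 108) gives (2,4) = 136.
The remaining cell in row 2 is (2,3) = 480 − 356 = 124.
Row 5 must total 480; the given cells sum to 396, so (5,4) = 84.
Column 3: 124 + 100 + 76 + 52 + ? = 480, so (1,3) = 128.
From column 4, 480 − (136 + 112 + 88 + 84) gives (1,4) = 60.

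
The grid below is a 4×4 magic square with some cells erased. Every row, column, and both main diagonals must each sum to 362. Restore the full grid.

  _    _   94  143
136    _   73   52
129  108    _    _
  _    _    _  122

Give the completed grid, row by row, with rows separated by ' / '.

Row 2 must total 362; the given cells sum to 261, so (2,2) = 101.
The remaining cell in column 4 is (3,4) = 362 − 317 = 45.
The remaining cell in anti-diagonal is (4,1) = 362 − 324 = 38.
From row 3, 362 − (129 + 108 + 45) gives (3,3) = 80.
Column 1: 136 + 129 + 38 + ? = 362, so (1,1) = 59.
The remaining cell in column 3 is (4,3) = 362 − 247 = 115.
Row 1 must total 362; the given cells sum to 296, so (1,2) = 66.
Using row 4: 38 + 115 + 122 + ? → (4,2) = 362 − 275 = 87.

59 66 94 143 / 136 101 73 52 / 129 108 80 45 / 38 87 115 122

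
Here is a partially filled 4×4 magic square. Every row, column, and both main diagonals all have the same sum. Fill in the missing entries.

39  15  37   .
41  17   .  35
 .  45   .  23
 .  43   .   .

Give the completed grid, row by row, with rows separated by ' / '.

Column 2 is already complete: 15 + 17 + 45 + 43 = 120, so that is the magic constant.
The remaining cell in row 1 is (1,4) = 120 − 91 = 29.
Row 2: 41 + 17 + 35 + ? = 120, so (2,3) = 27.
The remaining cell in column 4 is (4,4) = 120 − 87 = 33.
Main diagonal: 39 + 17 + 33 + ? = 120, so (3,3) = 31.
Anti-diagonal: 29 + 27 + 45 + ? = 120, so (4,1) = 19.
Row 3: 45 + 31 + 23 + ? = 120, so (3,1) = 21.
From row 4, 120 − (19 + 43 + 33) gives (4,3) = 25.

39 15 37 29 / 41 17 27 35 / 21 45 31 23 / 19 43 25 33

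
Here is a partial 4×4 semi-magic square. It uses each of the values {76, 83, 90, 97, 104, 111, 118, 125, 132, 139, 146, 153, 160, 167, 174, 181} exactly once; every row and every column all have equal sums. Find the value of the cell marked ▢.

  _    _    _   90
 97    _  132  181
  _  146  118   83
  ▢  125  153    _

76

The 16 entries sum to 2056, so each line sums to 2056/4 = 514.
The remaining cell in row 2 is (2,2) = 514 − 410 = 104.
Row 3 needs 514; the known cells sum to 347, so (3,1) = 167.
Using column 2: 104 + 146 + 125 + ? → (1,2) = 514 − 375 = 139.
Using column 3: 132 + 118 + 153 + ? → (1,3) = 514 − 403 = 111.
From column 4, 514 − (90 + 181 + 83) gives (4,4) = 160.
Row 1: 139 + 111 + 90 + ? = 514, so (1,1) = 174.
Row 4 must total 514; the given cells sum to 438, so (4,1) = 76.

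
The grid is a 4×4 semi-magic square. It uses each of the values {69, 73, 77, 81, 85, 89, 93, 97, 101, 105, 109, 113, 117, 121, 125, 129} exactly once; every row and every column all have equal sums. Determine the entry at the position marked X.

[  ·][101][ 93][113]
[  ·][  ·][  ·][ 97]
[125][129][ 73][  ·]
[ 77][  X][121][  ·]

The 16 entries sum to 1584, so each line sums to 1584/4 = 396.
Row 1 must total 396; the given cells sum to 307, so (1,1) = 89.
Row 3 needs 396; the known cells sum to 327, so (3,4) = 69.
Column 1 must total 396; the given cells sum to 291, so (2,1) = 105.
Using column 3: 93 + 73 + 121 + ? → (2,3) = 396 − 287 = 109.
Column 4 must total 396; the given cells sum to 279, so (4,4) = 117.
Row 2 needs 396; the known cells sum to 311, so (2,2) = 85.
Row 4 must total 396; the given cells sum to 315, so (4,2) = 81.

81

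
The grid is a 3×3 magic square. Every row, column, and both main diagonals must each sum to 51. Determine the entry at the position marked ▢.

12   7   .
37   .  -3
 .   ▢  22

27

Row 1 must total 51; the given cells sum to 19, so (1,3) = 32.
From row 2, 51 − (37 + (-3)) gives (2,2) = 17.
Column 1 must total 51; the given cells sum to 49, so (3,1) = 2.
From column 2, 51 − (7 + 17) gives (3,2) = 27.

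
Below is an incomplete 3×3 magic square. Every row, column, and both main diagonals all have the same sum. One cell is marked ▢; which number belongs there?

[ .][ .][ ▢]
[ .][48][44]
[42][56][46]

54

Row 3 is complete and sums to 144; that is the magic constant.
The remaining cell in row 2 is (2,1) = 144 − 92 = 52.
Using column 1: 52 + 42 + ? → (1,1) = 144 − 94 = 50.
Using column 2: 48 + 56 + ? → (1,2) = 144 − 104 = 40.
Column 3 must total 144; the given cells sum to 90, so (1,3) = 54.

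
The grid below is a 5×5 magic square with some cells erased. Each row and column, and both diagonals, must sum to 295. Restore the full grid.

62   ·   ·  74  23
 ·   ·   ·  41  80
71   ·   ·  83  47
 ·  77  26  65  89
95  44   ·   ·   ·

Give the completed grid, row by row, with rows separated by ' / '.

62 86 50 74 23 / 29 53 92 41 80 / 71 35 59 83 47 / 38 77 26 65 89 / 95 44 68 32 56

Row 4: 77 + 26 + 65 + 89 + ? = 295, so (4,1) = 38.
From column 1, 295 − (62 + 71 + 38 + 95) gives (2,1) = 29.
Column 4: 74 + 41 + 83 + 65 + ? = 295, so (5,4) = 32.
From column 5, 295 − (23 + 80 + 47 + 89) gives (5,5) = 56.
From anti-diagonal, 295 − (23 + 41 + 77 + 95) gives (3,3) = 59.
The remaining cell in row 3 is (3,2) = 295 − 260 = 35.
Row 5 needs 295; the known cells sum to 227, so (5,3) = 68.
From main diagonal, 295 − (62 + 59 + 65 + 56) gives (2,2) = 53.
Using row 2: 29 + 53 + 41 + 80 + ? → (2,3) = 295 − 203 = 92.
Column 2 needs 295; the known cells sum to 209, so (1,2) = 86.
Column 3 must total 295; the given cells sum to 245, so (1,3) = 50.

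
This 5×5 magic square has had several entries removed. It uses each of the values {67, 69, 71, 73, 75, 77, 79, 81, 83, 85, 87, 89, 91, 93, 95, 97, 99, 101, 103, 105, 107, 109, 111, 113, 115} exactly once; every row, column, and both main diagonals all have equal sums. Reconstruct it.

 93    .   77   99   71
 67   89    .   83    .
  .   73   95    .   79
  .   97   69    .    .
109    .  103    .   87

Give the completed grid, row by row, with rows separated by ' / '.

The 25 entries sum to 2275, so each line sums to 2275/5 = 455.
The remaining cell in row 1 is (1,2) = 455 − 340 = 115.
Column 2: 115 + 89 + 73 + 97 + ? = 455, so (5,2) = 81.
Using column 3: 77 + 95 + 69 + 103 + ? → (2,3) = 455 − 344 = 111.
From main diagonal, 455 − (93 + 89 + 95 + 87) gives (4,4) = 91.
Row 2 must total 455; the given cells sum to 350, so (2,5) = 105.
Row 5 must total 455; the given cells sum to 380, so (5,4) = 75.
Using column 4: 99 + 83 + 91 + 75 + ? → (3,4) = 455 − 348 = 107.
Column 5: 71 + 105 + 79 + 87 + ? = 455, so (4,5) = 113.
Row 3: 73 + 95 + 107 + 79 + ? = 455, so (3,1) = 101.
Row 4 needs 455; the known cells sum to 370, so (4,1) = 85.

93 115 77 99 71 / 67 89 111 83 105 / 101 73 95 107 79 / 85 97 69 91 113 / 109 81 103 75 87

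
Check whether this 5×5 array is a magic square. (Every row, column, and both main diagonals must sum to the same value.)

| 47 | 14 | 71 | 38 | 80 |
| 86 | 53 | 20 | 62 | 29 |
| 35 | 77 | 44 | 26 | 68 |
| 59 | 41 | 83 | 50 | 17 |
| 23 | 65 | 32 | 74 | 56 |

Row 1: 47 + 14 + 71 + 38 + 80 = 250.
Row 2: 86 + 53 + 20 + 62 + 29 = 250.
Row 3: 35 + 77 + 44 + 26 + 68 = 250.
Row 4: 59 + 41 + 83 + 50 + 17 = 250.
Row 5: 23 + 65 + 32 + 74 + 56 = 250.
Column 1: 47 + 86 + 35 + 59 + 23 = 250.
Column 2: 14 + 53 + 77 + 41 + 65 = 250.
Column 3: 71 + 20 + 44 + 83 + 32 = 250.
Column 4: 38 + 62 + 26 + 50 + 74 = 250.
Column 5: 80 + 29 + 68 + 17 + 56 = 250.
Main diagonal: 47 + 53 + 44 + 50 + 56 = 250.
Anti-diagonal: 80 + 62 + 44 + 41 + 23 = 250.
All lines sum to 250.

Yes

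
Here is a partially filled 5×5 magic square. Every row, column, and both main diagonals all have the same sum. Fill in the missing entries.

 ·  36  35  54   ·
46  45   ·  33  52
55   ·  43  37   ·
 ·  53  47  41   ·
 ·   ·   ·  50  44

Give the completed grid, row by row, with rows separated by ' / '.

Column 4 is already complete: 54 + 33 + 37 + 41 + 50 = 215, so that is the magic constant.
Row 2: 46 + 45 + 33 + 52 + ? = 215, so (2,3) = 39.
Column 3: 35 + 39 + 43 + 47 + ? = 215, so (5,3) = 51.
Main diagonal: 45 + 43 + 41 + 44 + ? = 215, so (1,1) = 42.
Row 1: 42 + 36 + 35 + 54 + ? = 215, so (1,5) = 48.
Anti-diagonal: 48 + 33 + 43 + 53 + ? = 215, so (5,1) = 38.
Row 5 needs 215; the known cells sum to 183, so (5,2) = 32.
The remaining cell in column 1 is (4,1) = 215 − 181 = 34.
Column 2 must total 215; the given cells sum to 166, so (3,2) = 49.
From row 3, 215 − (55 + 49 + 43 + 37) gives (3,5) = 31.
Row 4: 34 + 53 + 47 + 41 + ? = 215, so (4,5) = 40.

42 36 35 54 48 / 46 45 39 33 52 / 55 49 43 37 31 / 34 53 47 41 40 / 38 32 51 50 44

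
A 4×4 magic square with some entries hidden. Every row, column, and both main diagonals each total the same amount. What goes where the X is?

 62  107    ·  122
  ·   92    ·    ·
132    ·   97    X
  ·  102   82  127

72

Main diagonal is complete and sums to 378; that is the magic constant.
Row 1 must total 378; the given cells sum to 291, so (1,3) = 87.
From row 4, 378 − (102 + 82 + 127) gives (4,1) = 67.
From column 1, 378 − (62 + 132 + 67) gives (2,1) = 117.
Column 2 needs 378; the known cells sum to 301, so (3,2) = 77.
Column 3: 87 + 97 + 82 + ? = 378, so (2,3) = 112.
Row 2: 117 + 92 + 112 + ? = 378, so (2,4) = 57.
Using row 3: 132 + 77 + 97 + ? → (3,4) = 378 − 306 = 72.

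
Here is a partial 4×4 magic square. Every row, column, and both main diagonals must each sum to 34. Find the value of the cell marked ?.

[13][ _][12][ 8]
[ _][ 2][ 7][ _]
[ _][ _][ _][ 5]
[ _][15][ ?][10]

6

Using row 1: 13 + 12 + 8 + ? → (1,2) = 34 − 33 = 1.
Column 2 must total 34; the given cells sum to 18, so (3,2) = 16.
From column 4, 34 − (8 + 5 + 10) gives (2,4) = 11.
Main diagonal: 13 + 2 + 10 + ? = 34, so (3,3) = 9.
Anti-diagonal must total 34; the given cells sum to 31, so (4,1) = 3.
Row 2 needs 34; the known cells sum to 20, so (2,1) = 14.
From row 3, 34 − (16 + 9 + 5) gives (3,1) = 4.
Row 4 must total 34; the given cells sum to 28, so (4,3) = 6.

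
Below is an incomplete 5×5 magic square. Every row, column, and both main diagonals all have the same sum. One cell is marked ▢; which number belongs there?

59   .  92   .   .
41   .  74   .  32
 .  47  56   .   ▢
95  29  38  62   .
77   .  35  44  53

89

Column 3 is complete and sums to 295; that is the magic constant.
Row 4: 95 + 29 + 38 + 62 + ? = 295, so (4,5) = 71.
Row 5 must total 295; the given cells sum to 209, so (5,2) = 86.
From column 1, 295 − (59 + 41 + 95 + 77) gives (3,1) = 23.
The remaining cell in main diagonal is (2,2) = 295 − 230 = 65.
Row 2 needs 295; the known cells sum to 212, so (2,4) = 83.
Using column 2: 65 + 47 + 29 + 86 + ? → (1,2) = 295 − 227 = 68.
Anti-diagonal must total 295; the given cells sum to 245, so (1,5) = 50.
From row 1, 295 − (59 + 68 + 92 + 50) gives (1,4) = 26.
Column 4 needs 295; the known cells sum to 215, so (3,4) = 80.
The remaining cell in column 5 is (3,5) = 295 − 206 = 89.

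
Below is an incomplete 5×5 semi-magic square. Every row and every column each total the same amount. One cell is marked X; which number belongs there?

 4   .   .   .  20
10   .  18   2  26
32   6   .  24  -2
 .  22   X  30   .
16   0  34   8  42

Row 5 is complete and sums to 100; that is the magic constant.
From row 2, 100 − (10 + 18 + 2 + 26) gives (2,2) = 44.
From row 3, 100 − (32 + 6 + 24 + (-2)) gives (3,3) = 40.
The remaining cell in column 1 is (4,1) = 100 − 62 = 38.
From column 2, 100 − (44 + 6 + 22 + 0) gives (1,2) = 28.
Using column 4: 2 + 24 + 30 + 8 + ? → (1,4) = 100 − 64 = 36.
Column 5 must total 100; the given cells sum to 86, so (4,5) = 14.
Using row 1: 4 + 28 + 36 + 20 + ? → (1,3) = 100 − 88 = 12.
Row 4: 38 + 22 + 30 + 14 + ? = 100, so (4,3) = -4.

-4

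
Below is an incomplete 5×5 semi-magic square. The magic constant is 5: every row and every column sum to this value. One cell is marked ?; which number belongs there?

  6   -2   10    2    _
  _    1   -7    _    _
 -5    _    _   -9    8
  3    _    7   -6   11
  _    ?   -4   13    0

4

Row 1 must total 5; the given cells sum to 16, so (1,5) = -11.
Using row 4: 3 + 7 + (-6) + 11 + ? → (4,2) = 5 − 15 = -10.
Column 3 must total 5; the given cells sum to 6, so (3,3) = -1.
Column 4 must total 5; the given cells sum to 0, so (2,4) = 5.
Column 5: -11 + 8 + 11 + 0 + ? = 5, so (2,5) = -3.
The remaining cell in row 2 is (2,1) = 5 − (-4) = 9.
Using row 3: -5 + (-1) + (-9) + 8 + ? → (3,2) = 5 − (-7) = 12.
From column 1, 5 − (6 + 9 + (-5) + 3) gives (5,1) = -8.
Column 2 needs 5; the known cells sum to 1, so (5,2) = 4.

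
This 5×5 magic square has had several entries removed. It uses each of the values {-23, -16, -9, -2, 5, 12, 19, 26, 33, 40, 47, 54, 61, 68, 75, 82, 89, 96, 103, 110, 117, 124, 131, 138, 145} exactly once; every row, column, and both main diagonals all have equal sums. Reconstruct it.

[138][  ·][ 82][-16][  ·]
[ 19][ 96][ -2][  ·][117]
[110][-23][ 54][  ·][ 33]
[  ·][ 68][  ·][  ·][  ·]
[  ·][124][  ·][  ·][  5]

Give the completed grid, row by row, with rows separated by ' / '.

The 25 entries sum to 1525, so each line sums to 1525/5 = 305.
The remaining cell in row 2 is (2,4) = 305 − 230 = 75.
Row 3: 110 + (-23) + 54 + 33 + ? = 305, so (3,4) = 131.
From column 2, 305 − (96 + (-23) + 68 + 124) gives (1,2) = 40.
Main diagonal: 138 + 96 + 54 + 5 + ? = 305, so (4,4) = 12.
Using row 1: 138 + 40 + 82 + (-16) + ? → (1,5) = 305 − 244 = 61.
Column 4 needs 305; the known cells sum to 202, so (5,4) = 103.
The remaining cell in column 5 is (4,5) = 305 − 216 = 89.
The remaining cell in anti-diagonal is (5,1) = 305 − 258 = 47.
From row 5, 305 − (47 + 124 + 103 + 5) gives (5,3) = 26.
Column 1: 138 + 19 + 110 + 47 + ? = 305, so (4,1) = -9.
From column 3, 305 − (82 + (-2) + 54 + 26) gives (4,3) = 145.

138 40 82 -16 61 / 19 96 -2 75 117 / 110 -23 54 131 33 / -9 68 145 12 89 / 47 124 26 103 5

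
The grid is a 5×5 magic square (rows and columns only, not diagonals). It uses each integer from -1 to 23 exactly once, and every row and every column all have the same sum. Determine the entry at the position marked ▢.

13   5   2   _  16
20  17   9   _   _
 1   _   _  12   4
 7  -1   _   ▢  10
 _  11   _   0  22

18

The entries are -1 through 23, which sum to 275, so each line sums to 275/5 = 55.
From row 1, 55 − (13 + 5 + 2 + 16) gives (1,4) = 19.
Column 1 needs 55; the known cells sum to 41, so (5,1) = 14.
Column 2 must total 55; the given cells sum to 32, so (3,2) = 23.
Using column 5: 16 + 4 + 10 + 22 + ? → (2,5) = 55 − 52 = 3.
Row 2: 20 + 17 + 9 + 3 + ? = 55, so (2,4) = 6.
Row 3 must total 55; the given cells sum to 40, so (3,3) = 15.
The remaining cell in row 5 is (5,3) = 55 − 47 = 8.
Column 3 needs 55; the known cells sum to 34, so (4,3) = 21.
Using column 4: 19 + 6 + 12 + 0 + ? → (4,4) = 55 − 37 = 18.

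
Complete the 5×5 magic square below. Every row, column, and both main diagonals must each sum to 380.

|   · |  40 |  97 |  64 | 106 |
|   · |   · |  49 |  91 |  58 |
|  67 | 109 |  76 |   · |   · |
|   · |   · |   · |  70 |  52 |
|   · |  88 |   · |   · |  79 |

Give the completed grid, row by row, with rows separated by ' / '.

The remaining cell in row 1 is (1,1) = 380 − 307 = 73.
Column 5 needs 380; the known cells sum to 295, so (3,5) = 85.
Main diagonal must total 380; the given cells sum to 298, so (2,2) = 82.
Using row 2: 82 + 49 + 91 + 58 + ? → (2,1) = 380 − 280 = 100.
From row 3, 380 − (67 + 109 + 76 + 85) gives (3,4) = 43.
Column 2: 40 + 82 + 109 + 88 + ? = 380, so (4,2) = 61.
Using column 4: 64 + 91 + 43 + 70 + ? → (5,4) = 380 − 268 = 112.
Anti-diagonal: 106 + 91 + 76 + 61 + ? = 380, so (5,1) = 46.
Using row 5: 46 + 88 + 112 + 79 + ? → (5,3) = 380 − 325 = 55.
Column 1: 73 + 100 + 67 + 46 + ? = 380, so (4,1) = 94.
Column 3: 97 + 49 + 76 + 55 + ? = 380, so (4,3) = 103.

73 40 97 64 106 / 100 82 49 91 58 / 67 109 76 43 85 / 94 61 103 70 52 / 46 88 55 112 79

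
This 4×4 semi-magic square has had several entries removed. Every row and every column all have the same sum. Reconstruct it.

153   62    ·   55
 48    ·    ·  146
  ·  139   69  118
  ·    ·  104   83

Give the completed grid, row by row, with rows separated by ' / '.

Column 4 is already complete: 55 + 146 + 118 + 83 = 402, so that is the magic constant.
From row 1, 402 − (153 + 62 + 55) gives (1,3) = 132.
From row 3, 402 − (139 + 69 + 118) gives (3,1) = 76.
The remaining cell in column 1 is (4,1) = 402 − 277 = 125.
Column 3 must total 402; the given cells sum to 305, so (2,3) = 97.
The remaining cell in row 2 is (2,2) = 402 − 291 = 111.
The remaining cell in row 4 is (4,2) = 402 − 312 = 90.

153 62 132 55 / 48 111 97 146 / 76 139 69 118 / 125 90 104 83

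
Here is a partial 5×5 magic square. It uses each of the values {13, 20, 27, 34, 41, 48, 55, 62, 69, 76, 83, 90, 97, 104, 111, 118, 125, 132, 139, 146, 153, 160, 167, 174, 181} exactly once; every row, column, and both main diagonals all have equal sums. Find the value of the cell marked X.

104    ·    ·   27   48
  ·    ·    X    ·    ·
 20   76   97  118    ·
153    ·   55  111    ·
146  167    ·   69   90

The 25 entries sum to 2425, so each line sums to 2425/5 = 485.
Row 3: 20 + 76 + 97 + 118 + ? = 485, so (3,5) = 174.
Row 5 must total 485; the given cells sum to 472, so (5,3) = 13.
Column 1: 104 + 20 + 153 + 146 + ? = 485, so (2,1) = 62.
Column 4 needs 485; the known cells sum to 325, so (2,4) = 160.
Using main diagonal: 104 + 97 + 111 + 90 + ? → (2,2) = 485 − 402 = 83.
The remaining cell in anti-diagonal is (4,2) = 485 − 451 = 34.
Row 4 needs 485; the known cells sum to 353, so (4,5) = 132.
From column 2, 485 − (83 + 76 + 34 + 167) gives (1,2) = 125.
Column 5: 48 + 174 + 132 + 90 + ? = 485, so (2,5) = 41.
Using row 1: 104 + 125 + 27 + 48 + ? → (1,3) = 485 − 304 = 181.
The remaining cell in row 2 is (2,3) = 485 − 346 = 139.

139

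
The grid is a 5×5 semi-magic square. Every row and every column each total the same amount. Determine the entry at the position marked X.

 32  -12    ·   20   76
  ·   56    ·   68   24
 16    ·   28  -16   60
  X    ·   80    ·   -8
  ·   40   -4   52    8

Column 5 is complete and sums to 160; that is the magic constant.
Using row 1: 32 + (-12) + 20 + 76 + ? → (1,3) = 160 − 116 = 44.
Row 3 must total 160; the given cells sum to 88, so (3,2) = 72.
Row 5: 40 + (-4) + 52 + 8 + ? = 160, so (5,1) = 64.
Using column 2: -12 + 56 + 72 + 40 + ? → (4,2) = 160 − 156 = 4.
From column 3, 160 − (44 + 28 + 80 + (-4)) gives (2,3) = 12.
The remaining cell in column 4 is (4,4) = 160 − 124 = 36.
Row 2: 56 + 12 + 68 + 24 + ? = 160, so (2,1) = 0.
Row 4 must total 160; the given cells sum to 112, so (4,1) = 48.

48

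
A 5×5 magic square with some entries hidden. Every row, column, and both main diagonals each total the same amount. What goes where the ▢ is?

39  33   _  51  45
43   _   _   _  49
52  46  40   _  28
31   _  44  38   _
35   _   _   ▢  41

Column 1 is complete and sums to 200; that is the magic constant.
Row 1 needs 200; the known cells sum to 168, so (1,3) = 32.
Row 3 needs 200; the known cells sum to 166, so (3,4) = 34.
Using column 5: 45 + 49 + 28 + 41 + ? → (4,5) = 200 − 163 = 37.
From main diagonal, 200 − (39 + 40 + 38 + 41) gives (2,2) = 42.
Row 4 needs 200; the known cells sum to 150, so (4,2) = 50.
The remaining cell in column 2 is (5,2) = 200 − 171 = 29.
Anti-diagonal needs 200; the known cells sum to 170, so (2,4) = 30.
Using row 2: 43 + 42 + 30 + 49 + ? → (2,3) = 200 − 164 = 36.
From column 3, 200 − (32 + 36 + 40 + 44) gives (5,3) = 48.
Column 4: 51 + 30 + 34 + 38 + ? = 200, so (5,4) = 47.

47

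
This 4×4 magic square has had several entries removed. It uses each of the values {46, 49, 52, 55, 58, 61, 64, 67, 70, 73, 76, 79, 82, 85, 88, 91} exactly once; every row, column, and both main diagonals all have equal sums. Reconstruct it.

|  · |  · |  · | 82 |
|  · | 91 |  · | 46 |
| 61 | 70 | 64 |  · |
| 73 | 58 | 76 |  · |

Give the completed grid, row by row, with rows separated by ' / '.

52 55 85 82 / 88 91 49 46 / 61 70 64 79 / 73 58 76 67

The 16 entries sum to 1096, so each line sums to 1096/4 = 274.
From row 3, 274 − (61 + 70 + 64) gives (3,4) = 79.
Row 4 needs 274; the known cells sum to 207, so (4,4) = 67.
The remaining cell in column 2 is (1,2) = 274 − 219 = 55.
Main diagonal must total 274; the given cells sum to 222, so (1,1) = 52.
The remaining cell in anti-diagonal is (2,3) = 274 − 225 = 49.
From row 1, 274 − (52 + 55 + 82) gives (1,3) = 85.
Row 2 must total 274; the given cells sum to 186, so (2,1) = 88.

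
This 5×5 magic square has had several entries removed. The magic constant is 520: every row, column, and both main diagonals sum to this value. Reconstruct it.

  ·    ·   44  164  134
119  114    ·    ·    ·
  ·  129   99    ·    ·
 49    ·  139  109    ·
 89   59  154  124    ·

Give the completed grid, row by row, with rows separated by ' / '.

104 74 44 164 134 / 119 114 84 54 149 / 159 129 99 69 64 / 49 144 139 109 79 / 89 59 154 124 94

The remaining cell in row 5 is (5,5) = 520 − 426 = 94.
Column 3: 44 + 99 + 139 + 154 + ? = 520, so (2,3) = 84.
Main diagonal must total 520; the given cells sum to 416, so (1,1) = 104.
Using row 1: 104 + 44 + 164 + 134 + ? → (1,2) = 520 − 446 = 74.
Using column 1: 104 + 119 + 49 + 89 + ? → (3,1) = 520 − 361 = 159.
Column 2 needs 520; the known cells sum to 376, so (4,2) = 144.
Using anti-diagonal: 134 + 99 + 144 + 89 + ? → (2,4) = 520 − 466 = 54.
From row 2, 520 − (119 + 114 + 84 + 54) gives (2,5) = 149.
The remaining cell in row 4 is (4,5) = 520 − 441 = 79.
Using column 4: 164 + 54 + 109 + 124 + ? → (3,4) = 520 − 451 = 69.
Column 5 needs 520; the known cells sum to 456, so (3,5) = 64.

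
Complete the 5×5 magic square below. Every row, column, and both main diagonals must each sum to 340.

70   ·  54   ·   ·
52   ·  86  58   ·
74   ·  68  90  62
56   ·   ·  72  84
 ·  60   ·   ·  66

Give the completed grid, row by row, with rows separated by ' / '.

70 92 54 76 48 / 52 64 86 58 80 / 74 46 68 90 62 / 56 78 50 72 84 / 88 60 82 44 66

Using row 3: 74 + 68 + 90 + 62 + ? → (3,2) = 340 − 294 = 46.
The remaining cell in column 1 is (5,1) = 340 − 252 = 88.
Main diagonal needs 340; the known cells sum to 276, so (2,2) = 64.
The remaining cell in row 2 is (2,5) = 340 − 260 = 80.
Column 5 must total 340; the given cells sum to 292, so (1,5) = 48.
Anti-diagonal needs 340; the known cells sum to 262, so (4,2) = 78.
From row 4, 340 − (56 + 78 + 72 + 84) gives (4,3) = 50.
Column 2: 64 + 46 + 78 + 60 + ? = 340, so (1,2) = 92.
Column 3 must total 340; the given cells sum to 258, so (5,3) = 82.
Row 1 must total 340; the given cells sum to 264, so (1,4) = 76.
From row 5, 340 − (88 + 60 + 82 + 66) gives (5,4) = 44.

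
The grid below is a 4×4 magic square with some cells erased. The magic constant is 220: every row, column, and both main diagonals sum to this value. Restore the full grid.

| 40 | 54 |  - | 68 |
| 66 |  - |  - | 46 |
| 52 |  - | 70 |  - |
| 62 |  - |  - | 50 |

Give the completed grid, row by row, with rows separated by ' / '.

40 54 58 68 / 66 60 48 46 / 52 42 70 56 / 62 64 44 50

Row 1 needs 220; the known cells sum to 162, so (1,3) = 58.
The remaining cell in column 4 is (3,4) = 220 − 164 = 56.
Main diagonal needs 220; the known cells sum to 160, so (2,2) = 60.
From row 2, 220 − (66 + 60 + 46) gives (2,3) = 48.
Row 3 must total 220; the given cells sum to 178, so (3,2) = 42.
Column 2: 54 + 60 + 42 + ? = 220, so (4,2) = 64.
Column 3 needs 220; the known cells sum to 176, so (4,3) = 44.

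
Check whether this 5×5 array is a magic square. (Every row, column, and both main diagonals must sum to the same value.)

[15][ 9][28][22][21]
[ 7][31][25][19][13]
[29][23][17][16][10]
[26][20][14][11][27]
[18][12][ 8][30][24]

Row 1: 15 + 9 + 28 + 22 + 21 = 95.
Row 2: 7 + 31 + 25 + 19 + 13 = 95.
Row 3: 29 + 23 + 17 + 16 + 10 = 95.
Row 4: 26 + 20 + 14 + 11 + 27 = 98.
Row 5: 18 + 12 + 8 + 30 + 24 = 92.
Column 1: 15 + 7 + 29 + 26 + 18 = 95.
Column 2: 9 + 31 + 23 + 20 + 12 = 95.
Column 3: 28 + 25 + 17 + 14 + 8 = 92.
Column 4: 22 + 19 + 16 + 11 + 30 = 98.
Column 5: 21 + 13 + 10 + 27 + 24 = 95.
Main diagonal: 15 + 31 + 17 + 11 + 24 = 98.
Anti-diagonal: 21 + 19 + 17 + 20 + 18 = 95.

No — column 4 sums to 98 but row 5 sums to 92.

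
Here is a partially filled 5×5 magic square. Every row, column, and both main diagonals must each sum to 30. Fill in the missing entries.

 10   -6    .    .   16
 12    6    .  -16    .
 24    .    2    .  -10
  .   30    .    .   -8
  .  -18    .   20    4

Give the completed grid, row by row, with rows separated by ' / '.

Column 2: -6 + 6 + 30 + (-18) + ? = 30, so (3,2) = 18.
Using column 5: 16 + (-10) + (-8) + 4 + ? → (2,5) = 30 − 2 = 28.
Using main diagonal: 10 + 6 + 2 + 4 + ? → (4,4) = 30 − 22 = 8.
Anti-diagonal needs 30; the known cells sum to 32, so (5,1) = -2.
The remaining cell in row 2 is (2,3) = 30 − 30 = 0.
From row 3, 30 − (24 + 18 + 2 + (-10)) gives (3,4) = -4.
Using row 5: -2 + (-18) + 20 + 4 + ? → (5,3) = 30 − 4 = 26.
The remaining cell in column 1 is (4,1) = 30 − 44 = -14.
Column 4: -16 + (-4) + 8 + 20 + ? = 30, so (1,4) = 22.
Row 1: 10 + (-6) + 22 + 16 + ? = 30, so (1,3) = -12.
From row 4, 30 − (-14 + 30 + 8 + (-8)) gives (4,3) = 14.

10 -6 -12 22 16 / 12 6 0 -16 28 / 24 18 2 -4 -10 / -14 30 14 8 -8 / -2 -18 26 20 4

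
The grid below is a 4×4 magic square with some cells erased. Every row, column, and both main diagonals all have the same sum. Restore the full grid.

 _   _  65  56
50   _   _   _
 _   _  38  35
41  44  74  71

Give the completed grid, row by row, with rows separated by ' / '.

Row 4 is already complete: 41 + 44 + 74 + 71 = 230, so that is the magic constant.
From column 3, 230 − (65 + 38 + 74) gives (2,3) = 53.
Column 4 needs 230; the known cells sum to 162, so (2,4) = 68.
Anti-diagonal: 56 + 53 + 41 + ? = 230, so (3,2) = 80.
The remaining cell in row 2 is (2,2) = 230 − 171 = 59.
Row 3 needs 230; the known cells sum to 153, so (3,1) = 77.
Column 1: 50 + 77 + 41 + ? = 230, so (1,1) = 62.
Column 2 needs 230; the known cells sum to 183, so (1,2) = 47.

62 47 65 56 / 50 59 53 68 / 77 80 38 35 / 41 44 74 71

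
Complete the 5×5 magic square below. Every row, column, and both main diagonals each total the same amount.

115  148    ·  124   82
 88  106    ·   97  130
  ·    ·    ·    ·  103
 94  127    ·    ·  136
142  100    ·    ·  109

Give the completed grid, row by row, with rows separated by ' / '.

115 148 91 124 82 / 88 106 139 97 130 / 121 79 112 145 103 / 94 127 85 118 136 / 142 100 133 76 109

Column 5 is already complete: 82 + 130 + 103 + 136 + 109 = 560, so that is the magic constant.
Row 1 needs 560; the known cells sum to 469, so (1,3) = 91.
Row 2 must total 560; the given cells sum to 421, so (2,3) = 139.
Column 1 needs 560; the known cells sum to 439, so (3,1) = 121.
Column 2: 148 + 106 + 127 + 100 + ? = 560, so (3,2) = 79.
Anti-diagonal: 82 + 97 + 127 + 142 + ? = 560, so (3,3) = 112.
Row 3 must total 560; the given cells sum to 415, so (3,4) = 145.
The remaining cell in main diagonal is (4,4) = 560 − 442 = 118.
Using row 4: 94 + 127 + 118 + 136 + ? → (4,3) = 560 − 475 = 85.
The remaining cell in column 3 is (5,3) = 560 − 427 = 133.
From column 4, 560 − (124 + 97 + 145 + 118) gives (5,4) = 76.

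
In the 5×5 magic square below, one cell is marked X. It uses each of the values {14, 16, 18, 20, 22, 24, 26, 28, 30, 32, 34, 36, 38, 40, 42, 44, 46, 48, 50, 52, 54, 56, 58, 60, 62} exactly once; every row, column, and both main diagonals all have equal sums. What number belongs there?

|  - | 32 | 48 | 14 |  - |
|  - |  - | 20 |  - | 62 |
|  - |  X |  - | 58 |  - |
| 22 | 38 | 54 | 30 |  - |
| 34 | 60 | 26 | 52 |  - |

16

The 25 entries sum to 950, so each line sums to 950/5 = 190.
Row 4: 22 + 38 + 54 + 30 + ? = 190, so (4,5) = 46.
Using row 5: 34 + 60 + 26 + 52 + ? → (5,5) = 190 − 172 = 18.
Column 3: 48 + 20 + 54 + 26 + ? = 190, so (3,3) = 42.
Column 4 must total 190; the given cells sum to 154, so (2,4) = 36.
The remaining cell in anti-diagonal is (1,5) = 190 − 150 = 40.
Row 1 needs 190; the known cells sum to 134, so (1,1) = 56.
Column 5: 40 + 62 + 46 + 18 + ? = 190, so (3,5) = 24.
Main diagonal needs 190; the known cells sum to 146, so (2,2) = 44.
The remaining cell in row 2 is (2,1) = 190 − 162 = 28.
Column 1: 56 + 28 + 22 + 34 + ? = 190, so (3,1) = 50.
Column 2 must total 190; the given cells sum to 174, so (3,2) = 16.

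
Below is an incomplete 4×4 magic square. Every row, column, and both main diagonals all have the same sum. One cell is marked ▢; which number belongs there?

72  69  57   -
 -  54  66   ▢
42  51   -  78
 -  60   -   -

Column 2 is complete and sums to 234; that is the magic constant.
Row 1: 72 + 69 + 57 + ? = 234, so (1,4) = 36.
Row 3: 42 + 51 + 78 + ? = 234, so (3,3) = 63.
Using column 3: 57 + 66 + 63 + ? → (4,3) = 234 − 186 = 48.
From main diagonal, 234 − (72 + 54 + 63) gives (4,4) = 45.
Anti-diagonal: 36 + 66 + 51 + ? = 234, so (4,1) = 81.
Column 1 needs 234; the known cells sum to 195, so (2,1) = 39.
Column 4: 36 + 78 + 45 + ? = 234, so (2,4) = 75.

75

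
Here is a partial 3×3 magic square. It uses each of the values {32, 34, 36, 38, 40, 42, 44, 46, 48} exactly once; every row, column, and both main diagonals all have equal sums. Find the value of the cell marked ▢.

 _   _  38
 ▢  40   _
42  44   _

32

The 9 entries sum to 360, so each line sums to 360/3 = 120.
Row 3: 42 + 44 + ? = 120, so (3,3) = 34.
Column 2 must total 120; the given cells sum to 84, so (1,2) = 36.
Column 3: 38 + 34 + ? = 120, so (2,3) = 48.
Main diagonal: 40 + 34 + ? = 120, so (1,1) = 46.
From row 2, 120 − (40 + 48) gives (2,1) = 32.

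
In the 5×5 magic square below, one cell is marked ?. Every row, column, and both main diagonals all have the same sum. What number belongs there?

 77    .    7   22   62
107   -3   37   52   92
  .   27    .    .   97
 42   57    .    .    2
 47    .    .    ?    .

17

Row 2 is complete and sums to 285; that is the magic constant.
Row 1 must total 285; the given cells sum to 168, so (1,2) = 117.
Column 1 needs 285; the known cells sum to 273, so (3,1) = 12.
From column 2, 285 − (117 + (-3) + 27 + 57) gives (5,2) = 87.
The remaining cell in column 5 is (5,5) = 285 − 253 = 32.
The remaining cell in anti-diagonal is (3,3) = 285 − 218 = 67.
From row 3, 285 − (12 + 27 + 67 + 97) gives (3,4) = 82.
Main diagonal must total 285; the given cells sum to 173, so (4,4) = 112.
Row 4 must total 285; the given cells sum to 213, so (4,3) = 72.
From column 3, 285 − (7 + 37 + 67 + 72) gives (5,3) = 102.
Using column 4: 22 + 52 + 82 + 112 + ? → (5,4) = 285 − 268 = 17.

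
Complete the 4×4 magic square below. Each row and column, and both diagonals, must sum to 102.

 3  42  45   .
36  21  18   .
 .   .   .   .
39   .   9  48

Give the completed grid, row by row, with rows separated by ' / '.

The remaining cell in row 1 is (1,4) = 102 − 90 = 12.
Using row 2: 36 + 21 + 18 + ? → (2,4) = 102 − 75 = 27.
From row 4, 102 − (39 + 9 + 48) gives (4,2) = 6.
The remaining cell in column 1 is (3,1) = 102 − 78 = 24.
The remaining cell in column 2 is (3,2) = 102 − 69 = 33.
Column 3 needs 102; the known cells sum to 72, so (3,3) = 30.
The remaining cell in column 4 is (3,4) = 102 − 87 = 15.

3 42 45 12 / 36 21 18 27 / 24 33 30 15 / 39 6 9 48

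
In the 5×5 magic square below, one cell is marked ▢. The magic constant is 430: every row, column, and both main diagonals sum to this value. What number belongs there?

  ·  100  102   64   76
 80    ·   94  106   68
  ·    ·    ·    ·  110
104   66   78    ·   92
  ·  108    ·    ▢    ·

Using row 1: 100 + 102 + 64 + 76 + ? → (1,1) = 430 − 342 = 88.
Row 2: 80 + 94 + 106 + 68 + ? = 430, so (2,2) = 82.
Row 4 needs 430; the known cells sum to 340, so (4,4) = 90.
The remaining cell in column 2 is (3,2) = 430 − 356 = 74.
Column 5: 76 + 68 + 110 + 92 + ? = 430, so (5,5) = 84.
The remaining cell in main diagonal is (3,3) = 430 − 344 = 86.
Anti-diagonal must total 430; the given cells sum to 334, so (5,1) = 96.
The remaining cell in column 1 is (3,1) = 430 − 368 = 62.
Column 3 must total 430; the given cells sum to 360, so (5,3) = 70.
Using row 3: 62 + 74 + 86 + 110 + ? → (3,4) = 430 − 332 = 98.
Row 5 must total 430; the given cells sum to 358, so (5,4) = 72.

72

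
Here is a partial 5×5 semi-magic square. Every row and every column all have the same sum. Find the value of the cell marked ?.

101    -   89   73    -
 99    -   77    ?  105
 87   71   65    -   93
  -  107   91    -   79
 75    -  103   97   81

61

Column 3 is complete and sums to 425; that is the magic constant.
Row 3 needs 425; the known cells sum to 316, so (3,4) = 109.
The remaining cell in row 5 is (5,2) = 425 − 356 = 69.
Column 1 must total 425; the given cells sum to 362, so (4,1) = 63.
Column 5: 105 + 93 + 79 + 81 + ? = 425, so (1,5) = 67.
Row 1: 101 + 89 + 73 + 67 + ? = 425, so (1,2) = 95.
From row 4, 425 − (63 + 107 + 91 + 79) gives (4,4) = 85.
Using column 2: 95 + 71 + 107 + 69 + ? → (2,2) = 425 − 342 = 83.
Column 4: 73 + 109 + 85 + 97 + ? = 425, so (2,4) = 61.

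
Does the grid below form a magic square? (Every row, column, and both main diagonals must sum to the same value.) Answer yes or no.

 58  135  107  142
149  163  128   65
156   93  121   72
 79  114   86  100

No — anti-diagonal sums to 442 but column 4 sums to 379.

Row 1: 58 + 135 + 107 + 142 = 442.
Row 2: 149 + 163 + 128 + 65 = 505.
Row 3: 156 + 93 + 121 + 72 = 442.
Row 4: 79 + 114 + 86 + 100 = 379.
Column 1: 58 + 149 + 156 + 79 = 442.
Column 2: 135 + 163 + 93 + 114 = 505.
Column 3: 107 + 128 + 121 + 86 = 442.
Column 4: 142 + 65 + 72 + 100 = 379.
Main diagonal: 58 + 163 + 121 + 100 = 442.
Anti-diagonal: 142 + 128 + 93 + 79 = 442.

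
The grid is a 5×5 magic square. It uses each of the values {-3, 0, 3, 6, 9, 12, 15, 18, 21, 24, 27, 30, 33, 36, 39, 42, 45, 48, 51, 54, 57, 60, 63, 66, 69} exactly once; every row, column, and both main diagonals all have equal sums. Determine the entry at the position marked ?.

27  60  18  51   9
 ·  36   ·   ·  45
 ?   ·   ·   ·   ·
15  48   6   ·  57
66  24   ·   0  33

The 25 entries sum to 825, so each line sums to 825/5 = 165.
The remaining cell in row 4 is (4,4) = 165 − 126 = 39.
Row 5: 66 + 24 + 0 + 33 + ? = 165, so (5,3) = 42.
Column 2 must total 165; the given cells sum to 168, so (3,2) = -3.
Using column 5: 9 + 45 + 57 + 33 + ? → (3,5) = 165 − 144 = 21.
Main diagonal: 27 + 36 + 39 + 33 + ? = 165, so (3,3) = 30.
The remaining cell in anti-diagonal is (2,4) = 165 − 153 = 12.
Column 3 must total 165; the given cells sum to 96, so (2,3) = 69.
The remaining cell in column 4 is (3,4) = 165 − 102 = 63.
Row 2 must total 165; the given cells sum to 162, so (2,1) = 3.
Row 3: -3 + 30 + 63 + 21 + ? = 165, so (3,1) = 54.

54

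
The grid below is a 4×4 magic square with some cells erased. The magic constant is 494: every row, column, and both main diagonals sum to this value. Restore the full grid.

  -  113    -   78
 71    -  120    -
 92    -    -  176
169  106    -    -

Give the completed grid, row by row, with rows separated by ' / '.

Column 1: 71 + 92 + 169 + ? = 494, so (1,1) = 162.
Anti-diagonal must total 494; the given cells sum to 367, so (3,2) = 127.
From row 1, 494 − (162 + 113 + 78) gives (1,3) = 141.
Row 3 must total 494; the given cells sum to 395, so (3,3) = 99.
Column 2 needs 494; the known cells sum to 346, so (2,2) = 148.
Column 3 needs 494; the known cells sum to 360, so (4,3) = 134.
From main diagonal, 494 − (162 + 148 + 99) gives (4,4) = 85.
From row 2, 494 − (71 + 148 + 120) gives (2,4) = 155.

162 113 141 78 / 71 148 120 155 / 92 127 99 176 / 169 106 134 85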